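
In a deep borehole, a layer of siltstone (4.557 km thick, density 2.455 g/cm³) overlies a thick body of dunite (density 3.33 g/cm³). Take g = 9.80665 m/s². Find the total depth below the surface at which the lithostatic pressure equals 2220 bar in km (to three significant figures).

8.00 km

Pressure at base of upper layers: 2455×9.80665×4557 = 1.097×10^8 Pa = 1097 bar
Remaining pressure to be supplied by dunite: 2.220×10^8 − 1.097×10^8 = 1.123×10^8 Pa
Additional depth in dunite = 1.123×10^8 Pa / (3330 kg/m³ × 9.80665 m/s²) = 3438.5 m
Total depth = 4557 m + 3438.5 m = 7995.5 m
= 7.9955 km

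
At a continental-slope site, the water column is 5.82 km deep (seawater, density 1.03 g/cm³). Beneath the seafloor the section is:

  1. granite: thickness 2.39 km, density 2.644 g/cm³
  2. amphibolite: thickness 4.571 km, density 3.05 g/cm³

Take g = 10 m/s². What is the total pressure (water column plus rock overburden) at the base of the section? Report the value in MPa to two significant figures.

seawater: 1030 kg/m³ × 10 m/s² × 5820 m = 5.995×10^7 Pa = 59.95 MPa
granite: 2644 kg/m³ × 10 m/s² × 2390 m = 6.319×10^7 Pa = 63.19 MPa
amphibolite: 3050 kg/m³ × 10 m/s² × 4571 m = 1.394×10^8 Pa = 139.4 MPa
Total = 59.95 + 63.19 + 139.4 = 262.55 MPa

260 MPa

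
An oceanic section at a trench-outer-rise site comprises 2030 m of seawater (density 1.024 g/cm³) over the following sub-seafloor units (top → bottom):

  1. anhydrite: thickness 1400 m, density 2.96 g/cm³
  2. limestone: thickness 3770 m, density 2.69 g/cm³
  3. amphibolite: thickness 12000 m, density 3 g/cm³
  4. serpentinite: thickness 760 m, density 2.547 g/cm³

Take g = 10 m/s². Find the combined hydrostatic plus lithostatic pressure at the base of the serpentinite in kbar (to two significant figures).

seawater: 1024 kg/m³ × 10 m/s² × 2030 m = 2.079×10^7 Pa = 0.2079 kbar
anhydrite: 2960 kg/m³ × 10 m/s² × 1400 m = 4.144×10^7 Pa = 0.4144 kbar
limestone: 2690 kg/m³ × 10 m/s² × 3770 m = 1.014×10^8 Pa = 1.014 kbar
amphibolite: 3000 kg/m³ × 10 m/s² × 12000 m = 3.600×10^8 Pa = 3.600 kbar
serpentinite: 2547 kg/m³ × 10 m/s² × 760 m = 1.936×10^7 Pa = 0.1936 kbar
Total = 0.2079 + 0.4144 + 1.014 + 3.600 + 0.1936 = 5.4300 kbar

5.4 kbar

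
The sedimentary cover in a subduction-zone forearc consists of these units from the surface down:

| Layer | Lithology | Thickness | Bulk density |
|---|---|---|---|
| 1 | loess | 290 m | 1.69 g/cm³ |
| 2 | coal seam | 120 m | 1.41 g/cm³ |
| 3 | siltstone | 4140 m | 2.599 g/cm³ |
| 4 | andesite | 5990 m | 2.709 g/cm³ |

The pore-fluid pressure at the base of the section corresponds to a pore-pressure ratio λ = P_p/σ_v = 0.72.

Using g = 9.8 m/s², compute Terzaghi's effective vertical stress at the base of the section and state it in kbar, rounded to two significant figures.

Overburden (lithostatic) stress σ_v:
loess: 1690 kg/m³ × 9.8 m/s² × 290 m = 4.803×10^6 Pa = 4.803 MPa
coal seam: 1410 kg/m³ × 9.8 m/s² × 120 m = 1.658×10^6 Pa = 1.658 MPa
siltstone: 2599 kg/m³ × 9.8 m/s² × 4140 m = 1.054×10^8 Pa = 105.4 MPa
andesite: 2709 kg/m³ × 9.8 m/s² × 5990 m = 1.590×10^8 Pa = 159.0 MPa
Total = 4.803 + 1.658 + 105.4 + 159.0 = 270.93 MPa
Pore pressure P_p = λ·σ_v = 0.72 × 270.9 MPa = 195.1 MPa
Effective stress σ' = σ_v − P_p = 270.9 − 195.1 = 75.861 MPa = 0.75861 kbar

0.76 kbar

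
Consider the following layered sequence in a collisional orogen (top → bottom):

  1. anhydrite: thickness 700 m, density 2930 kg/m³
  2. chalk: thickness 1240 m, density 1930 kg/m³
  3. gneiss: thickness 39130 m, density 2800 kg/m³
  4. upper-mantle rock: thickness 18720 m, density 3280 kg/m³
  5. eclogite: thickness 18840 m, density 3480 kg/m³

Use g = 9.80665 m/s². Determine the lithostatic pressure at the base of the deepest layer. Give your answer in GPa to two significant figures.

anhydrite: 2930 kg/m³ × 9.80665 m/s² × 700 m = 2.011×10^7 Pa = 0.02011 GPa
chalk: 1930 kg/m³ × 9.80665 m/s² × 1240 m = 2.347×10^7 Pa = 0.02347 GPa
gneiss: 2800 kg/m³ × 9.80665 m/s² × 39130 m = 1.074×10^9 Pa = 1.074 GPa
upper-mantle rock: 3280 kg/m³ × 9.80665 m/s² × 18720 m = 6.021×10^8 Pa = 0.6021 GPa
eclogite: 3480 kg/m³ × 9.80665 m/s² × 18840 m = 6.430×10^8 Pa = 0.6430 GPa
Total = 0.02011 + 0.02347 + 1.074 + 0.6021 + 0.6430 = 2.3631 GPa

2.4 GPa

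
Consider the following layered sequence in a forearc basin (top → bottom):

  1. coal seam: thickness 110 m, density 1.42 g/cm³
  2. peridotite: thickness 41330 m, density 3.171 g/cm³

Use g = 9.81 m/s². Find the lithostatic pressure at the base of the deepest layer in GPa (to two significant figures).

1.3 GPa

coal seam: 1420 kg/m³ × 9.81 m/s² × 110 m = 1.532×10^6 Pa = 1.532×10^-3 GPa
peridotite: 3171 kg/m³ × 9.81 m/s² × 41330 m = 1.286×10^9 Pa = 1.286 GPa
Total = 1.532×10^-3 + 1.286 = 1.2872 GPa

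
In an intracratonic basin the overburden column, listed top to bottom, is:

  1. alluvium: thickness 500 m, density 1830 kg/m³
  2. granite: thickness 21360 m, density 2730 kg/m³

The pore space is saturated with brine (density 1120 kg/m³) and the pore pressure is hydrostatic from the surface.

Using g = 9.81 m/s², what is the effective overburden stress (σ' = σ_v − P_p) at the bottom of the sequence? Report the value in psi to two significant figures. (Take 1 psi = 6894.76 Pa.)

49000 psi

Overburden (lithostatic) stress σ_v:
alluvium: 1830 kg/m³ × 9.81 m/s² × 500 m = 8.976×10^6 Pa = 8.976 MPa
granite: 2730 kg/m³ × 9.81 m/s² × 21360 m = 5.720×10^8 Pa = 572.0 MPa
Total = 8.976 + 572.0 = 581.02 MPa
Pore pressure P_p = 1120 kg/m³ × 9.81 m/s² × 21860 m = 2.402×10^8 Pa = 240.2 MPa
Effective stress σ' = σ_v − P_p = 581.0 − 240.2 = 340.84 MPa = 49435 psi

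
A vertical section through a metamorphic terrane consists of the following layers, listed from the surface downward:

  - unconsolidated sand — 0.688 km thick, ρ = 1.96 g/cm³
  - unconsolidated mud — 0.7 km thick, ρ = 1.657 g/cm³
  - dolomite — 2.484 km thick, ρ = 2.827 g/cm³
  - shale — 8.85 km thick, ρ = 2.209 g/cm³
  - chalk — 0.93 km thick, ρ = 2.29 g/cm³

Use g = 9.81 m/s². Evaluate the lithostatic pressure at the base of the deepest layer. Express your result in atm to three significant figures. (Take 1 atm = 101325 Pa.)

unconsolidated sand: 1960 kg/m³ × 9.81 m/s² × 688 m = 1.323×10^7 Pa = 130.6 atm
unconsolidated mud: 1657 kg/m³ × 9.81 m/s² × 700 m = 1.138×10^7 Pa = 112.3 atm
dolomite: 2827 kg/m³ × 9.81 m/s² × 2484 m = 6.889×10^7 Pa = 679.9 atm
shale: 2209 kg/m³ × 9.81 m/s² × 8850 m = 1.918×10^8 Pa = 1893 atm
chalk: 2290 kg/m³ × 9.81 m/s² × 930 m = 2.089×10^7 Pa = 206.2 atm
Total = 130.6 + 112.3 + 679.9 + 1893 + 206.2 = 3021.7 atm

3020 atm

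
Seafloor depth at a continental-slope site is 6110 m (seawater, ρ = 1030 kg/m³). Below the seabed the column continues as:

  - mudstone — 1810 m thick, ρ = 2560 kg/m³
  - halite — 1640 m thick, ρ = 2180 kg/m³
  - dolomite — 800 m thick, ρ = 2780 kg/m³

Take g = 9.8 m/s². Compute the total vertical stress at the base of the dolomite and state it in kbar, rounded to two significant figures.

seawater: 1030 kg/m³ × 9.8 m/s² × 6110 m = 6.167×10^7 Pa = 0.6167 kbar
mudstone: 2560 kg/m³ × 9.8 m/s² × 1810 m = 4.541×10^7 Pa = 0.4541 kbar
halite: 2180 kg/m³ × 9.8 m/s² × 1640 m = 3.504×10^7 Pa = 0.3504 kbar
dolomite: 2780 kg/m³ × 9.8 m/s² × 800 m = 2.180×10^7 Pa = 0.2180 kbar
Total = 0.6167 + 0.4541 + 0.3504 + 0.2180 = 1.6392 kbar

1.6 kbar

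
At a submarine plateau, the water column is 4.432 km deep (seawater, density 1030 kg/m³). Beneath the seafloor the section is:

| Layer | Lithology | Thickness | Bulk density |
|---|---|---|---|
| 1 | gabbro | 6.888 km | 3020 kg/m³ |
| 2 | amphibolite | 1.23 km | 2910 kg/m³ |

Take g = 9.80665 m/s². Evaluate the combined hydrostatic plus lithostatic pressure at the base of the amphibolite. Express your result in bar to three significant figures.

seawater: 1030 kg/m³ × 9.80665 m/s² × 4432 m = 4.477×10^7 Pa = 447.7 bar
gabbro: 3020 kg/m³ × 9.80665 m/s² × 6888 m = 2.040×10^8 Pa = 2040 bar
amphibolite: 2910 kg/m³ × 9.80665 m/s² × 1230 m = 3.510×10^7 Pa = 351.0 bar
Total = 447.7 + 2040 + 351.0 = 2838.6 bar

2840 bar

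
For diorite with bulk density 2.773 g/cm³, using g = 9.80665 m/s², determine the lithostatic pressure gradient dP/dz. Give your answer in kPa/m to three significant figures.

dP/dz = ρg = 2773 kg/m³ × 9.80665 m/s² = 27194 Pa/m
= 27194 Pa/m × (1 kPa/m / 1000.0 Pa/m) = 27.194 kPa/m

27.2 kPa/m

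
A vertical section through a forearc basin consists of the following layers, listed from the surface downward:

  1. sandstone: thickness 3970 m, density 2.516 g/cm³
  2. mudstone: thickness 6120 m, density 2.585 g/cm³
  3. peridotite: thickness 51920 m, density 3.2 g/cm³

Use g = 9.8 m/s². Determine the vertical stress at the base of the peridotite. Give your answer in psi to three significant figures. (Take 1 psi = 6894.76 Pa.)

273000 psi

sandstone: 2516 kg/m³ × 9.8 m/s² × 3970 m = 9.789×10^7 Pa = 14197 psi
mudstone: 2585 kg/m³ × 9.8 m/s² × 6120 m = 1.550×10^8 Pa = 22486 psi
peridotite: 3200 kg/m³ × 9.8 m/s² × 51920 m = 1.628×10^9 Pa = 2.362×10^5 psi
Total = 14197 + 22486 + 2.362×10^5 = 2.7284×10^5 psi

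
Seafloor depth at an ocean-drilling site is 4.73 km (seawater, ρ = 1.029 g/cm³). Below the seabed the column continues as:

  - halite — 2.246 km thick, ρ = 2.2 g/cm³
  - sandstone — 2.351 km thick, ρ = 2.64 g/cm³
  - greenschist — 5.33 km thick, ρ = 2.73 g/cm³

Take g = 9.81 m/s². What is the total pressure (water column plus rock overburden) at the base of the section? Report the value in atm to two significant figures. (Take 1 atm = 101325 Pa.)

3000 atm

seawater: 1029 kg/m³ × 9.81 m/s² × 4730 m = 4.775×10^7 Pa = 471.2 atm
halite: 2200 kg/m³ × 9.81 m/s² × 2246 m = 4.847×10^7 Pa = 478.4 atm
sandstone: 2640 kg/m³ × 9.81 m/s² × 2351 m = 6.089×10^7 Pa = 600.9 atm
greenschist: 2730 kg/m³ × 9.81 m/s² × 5330 m = 1.427×10^8 Pa = 1409 atm
Total = 471.2 + 478.4 + 600.9 + 1409 = 2959.3 atm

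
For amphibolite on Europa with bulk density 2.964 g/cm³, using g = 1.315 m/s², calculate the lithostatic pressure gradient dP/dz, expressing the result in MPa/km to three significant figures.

3.90 MPa/km

dP/dz = ρg = 2964 kg/m³ × 1.315 m/s² = 3897.7 Pa/m
= 3897.7 Pa/m × (1 MPa/km / 1000.0 Pa/m) = 3.8977 MPa/km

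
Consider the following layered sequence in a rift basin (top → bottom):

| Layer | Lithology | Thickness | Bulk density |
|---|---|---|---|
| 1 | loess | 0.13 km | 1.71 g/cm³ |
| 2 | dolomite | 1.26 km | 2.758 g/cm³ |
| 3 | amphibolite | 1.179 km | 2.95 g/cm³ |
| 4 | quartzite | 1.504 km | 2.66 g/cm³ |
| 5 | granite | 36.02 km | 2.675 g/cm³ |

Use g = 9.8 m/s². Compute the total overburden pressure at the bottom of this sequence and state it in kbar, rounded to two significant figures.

11 kbar

loess: 1710 kg/m³ × 9.8 m/s² × 130 m = 2.179×10^6 Pa = 0.02179 kbar
dolomite: 2758 kg/m³ × 9.8 m/s² × 1260 m = 3.406×10^7 Pa = 0.3406 kbar
amphibolite: 2950 kg/m³ × 9.8 m/s² × 1179 m = 3.408×10^7 Pa = 0.3408 kbar
quartzite: 2660 kg/m³ × 9.8 m/s² × 1504 m = 3.921×10^7 Pa = 0.3921 kbar
granite: 2675 kg/m³ × 9.8 m/s² × 36020 m = 9.443×10^8 Pa = 9.443 kbar
Total = 0.02179 + 0.3406 + 0.3408 + 0.3921 + 9.443 = 10.538 kbar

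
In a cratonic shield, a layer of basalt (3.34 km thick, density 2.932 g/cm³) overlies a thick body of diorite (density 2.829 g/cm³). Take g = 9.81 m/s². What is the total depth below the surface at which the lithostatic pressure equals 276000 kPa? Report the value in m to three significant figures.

9820 m

Pressure at base of upper layers: 2932×9.81×3340 = 9.607×10^7 Pa = 96068 kPa
Remaining pressure to be supplied by diorite: 2.760×10^8 − 9.607×10^7 = 1.799×10^8 Pa
Additional depth in diorite = 1.799×10^8 Pa / (2829 kg/m³ × 9.81 m/s²) = 6483.4 m
Total depth = 3340 m + 6483.4 m = 9823.4 m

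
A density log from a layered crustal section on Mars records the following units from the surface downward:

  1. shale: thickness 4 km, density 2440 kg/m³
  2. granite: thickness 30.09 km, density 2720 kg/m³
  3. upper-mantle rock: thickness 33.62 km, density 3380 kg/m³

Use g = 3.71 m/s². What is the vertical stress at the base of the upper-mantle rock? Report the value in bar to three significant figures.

7610 bar

shale: 2440 kg/m³ × 3.71 m/s² × 4000 m = 3.621×10^7 Pa = 362.1 bar
granite: 2720 kg/m³ × 3.71 m/s² × 30090 m = 3.036×10^8 Pa = 3036 bar
upper-mantle rock: 3380 kg/m³ × 3.71 m/s² × 33620 m = 4.216×10^8 Pa = 4216 bar
Total = 362.1 + 3036 + 4216 = 7614.4 bar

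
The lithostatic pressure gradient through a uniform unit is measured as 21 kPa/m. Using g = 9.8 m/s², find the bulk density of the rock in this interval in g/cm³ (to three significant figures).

ρ = (dP/dz)/g = 21 kPa/m / 9.8 m/s² = 21000 Pa/m / 9.8 m/s² = 2142.9 kg/m³
= 2.143 g/cm³

2.14 g/cm³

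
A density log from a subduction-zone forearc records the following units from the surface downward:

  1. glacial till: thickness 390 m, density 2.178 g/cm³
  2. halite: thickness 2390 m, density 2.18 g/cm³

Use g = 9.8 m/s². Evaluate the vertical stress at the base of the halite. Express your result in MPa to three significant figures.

59.4 MPa

glacial till: 2178 kg/m³ × 9.8 m/s² × 390 m = 8.324×10^6 Pa = 8.324 MPa
halite: 2180 kg/m³ × 9.8 m/s² × 2390 m = 5.106×10^7 Pa = 51.06 MPa
Total = 8.324 + 51.06 = 59.384 MPa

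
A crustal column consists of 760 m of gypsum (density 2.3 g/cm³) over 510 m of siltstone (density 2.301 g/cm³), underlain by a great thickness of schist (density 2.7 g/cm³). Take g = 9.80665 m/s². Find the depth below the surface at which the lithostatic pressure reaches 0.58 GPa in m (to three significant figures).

Pressure at base of upper layers: 2300×9.80665×760 + 2301×9.80665×510 = 2.865×10^7 Pa = 0.02865 GPa
Remaining pressure to be supplied by schist: 5.800×10^8 − 2.865×10^7 = 5.513×10^8 Pa
Additional depth in schist = 5.513×10^8 Pa / (2700 kg/m³ × 9.80665 m/s²) = 20823 m
Total depth = 1270 m + 20823 m = 22093 m

22100 m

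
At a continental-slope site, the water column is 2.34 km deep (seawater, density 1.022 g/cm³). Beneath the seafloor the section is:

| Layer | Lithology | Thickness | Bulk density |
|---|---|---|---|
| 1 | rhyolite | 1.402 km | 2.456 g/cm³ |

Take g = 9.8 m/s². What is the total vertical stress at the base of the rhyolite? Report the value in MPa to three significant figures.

seawater: 1022 kg/m³ × 9.8 m/s² × 2340 m = 2.344×10^7 Pa = 23.44 MPa
rhyolite: 2456 kg/m³ × 9.8 m/s² × 1402 m = 3.374×10^7 Pa = 33.74 MPa
Total = 23.44 + 33.74 = 57.181 MPa

57.2 MPa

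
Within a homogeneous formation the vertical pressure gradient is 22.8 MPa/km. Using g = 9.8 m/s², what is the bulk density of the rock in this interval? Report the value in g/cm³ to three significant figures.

ρ = (dP/dz)/g = 22.8 MPa/km / 9.8 m/s² = 22800 Pa/m / 9.8 m/s² = 2326.5 kg/m³
= 2.327 g/cm³

2.33 g/cm³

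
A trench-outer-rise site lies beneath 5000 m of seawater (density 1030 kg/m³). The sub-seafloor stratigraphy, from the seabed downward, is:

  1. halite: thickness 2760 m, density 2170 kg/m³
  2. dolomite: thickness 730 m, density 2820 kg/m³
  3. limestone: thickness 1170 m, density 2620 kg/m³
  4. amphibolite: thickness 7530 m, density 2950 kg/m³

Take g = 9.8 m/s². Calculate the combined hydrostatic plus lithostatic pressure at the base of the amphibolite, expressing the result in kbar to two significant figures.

seawater: 1030 kg/m³ × 9.8 m/s² × 5000 m = 5.047×10^7 Pa = 0.5047 kbar
halite: 2170 kg/m³ × 9.8 m/s² × 2760 m = 5.869×10^7 Pa = 0.5869 kbar
dolomite: 2820 kg/m³ × 9.8 m/s² × 730 m = 2.017×10^7 Pa = 0.2017 kbar
limestone: 2620 kg/m³ × 9.8 m/s² × 1170 m = 3.004×10^7 Pa = 0.3004 kbar
amphibolite: 2950 kg/m³ × 9.8 m/s² × 7530 m = 2.177×10^8 Pa = 2.177 kbar
Total = 0.5047 + 0.5869 + 0.2017 + 0.3004 + 2.177 = 3.7707 kbar

3.8 kbar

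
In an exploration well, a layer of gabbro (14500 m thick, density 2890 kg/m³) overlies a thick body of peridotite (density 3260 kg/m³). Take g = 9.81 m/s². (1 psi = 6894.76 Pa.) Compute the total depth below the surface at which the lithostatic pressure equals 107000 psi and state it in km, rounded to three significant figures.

Pressure at base of upper layers: 2890×9.81×14500 = 4.111×10^8 Pa = 59623 psi
Remaining pressure to be supplied by peridotite: 7.377×10^8 − 4.111×10^8 = 3.267×10^8 Pa
Additional depth in peridotite = 3.267×10^8 Pa / (3260 kg/m³ × 9.81 m/s²) = 10214 m
Total depth = 14500 m + 10214 m = 24714 m
= 24.714 km

24.7 km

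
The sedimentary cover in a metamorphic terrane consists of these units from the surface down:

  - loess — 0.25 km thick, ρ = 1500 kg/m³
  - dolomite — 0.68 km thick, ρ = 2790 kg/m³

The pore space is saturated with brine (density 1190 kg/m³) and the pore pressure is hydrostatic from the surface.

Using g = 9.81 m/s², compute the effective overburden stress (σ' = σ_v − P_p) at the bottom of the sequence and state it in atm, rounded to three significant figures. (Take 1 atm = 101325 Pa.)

Overburden (lithostatic) stress σ_v:
loess: 1500 kg/m³ × 9.81 m/s² × 250 m = 3.679×10^6 Pa = 3.679 MPa
dolomite: 2790 kg/m³ × 9.81 m/s² × 680 m = 1.861×10^7 Pa = 18.61 MPa
Total = 3.679 + 18.61 = 22.290 MPa
Pore pressure P_p = 1190 kg/m³ × 9.81 m/s² × 930 m = 1.086×10^7 Pa = 10.86 MPa
Effective stress σ' = σ_v − P_p = 22.29 − 10.86 = 11.434 MPa = 112.84 atm

113 atm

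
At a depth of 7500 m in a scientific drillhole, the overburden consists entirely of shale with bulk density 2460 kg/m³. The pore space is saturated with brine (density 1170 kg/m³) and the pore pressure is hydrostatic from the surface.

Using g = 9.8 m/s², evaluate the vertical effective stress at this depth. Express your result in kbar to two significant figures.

0.95 kbar

Overburden (lithostatic) stress σ_v:
shale: 2460 kg/m³ × 9.8 m/s² × 7500 m = 1.808×10^8 Pa = 180.8 MPa
Pore pressure P_p = 1170 kg/m³ × 9.8 m/s² × 7500 m = 8.600×10^7 Pa = 86.00 MPa
Effective stress σ' = σ_v − P_p = 180.8 − 86.00 = 94.815 MPa = 0.94815 kbar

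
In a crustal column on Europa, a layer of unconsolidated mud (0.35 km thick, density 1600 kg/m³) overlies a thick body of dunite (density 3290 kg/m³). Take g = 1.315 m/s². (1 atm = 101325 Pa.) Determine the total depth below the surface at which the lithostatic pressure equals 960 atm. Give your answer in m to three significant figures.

Pressure at base of upper layers: 1600×1.315×350 = 7.364×10^5 Pa = 7.268 atm
Remaining pressure to be supplied by dunite: 9.727×10^7 − 7.364×10^5 = 9.654×10^7 Pa
Additional depth in dunite = 9.654×10^7 Pa / (3290 kg/m³ × 1.315 m/s²) = 22313 m
Total depth = 350 m + 22313 m = 22663 m

22700 m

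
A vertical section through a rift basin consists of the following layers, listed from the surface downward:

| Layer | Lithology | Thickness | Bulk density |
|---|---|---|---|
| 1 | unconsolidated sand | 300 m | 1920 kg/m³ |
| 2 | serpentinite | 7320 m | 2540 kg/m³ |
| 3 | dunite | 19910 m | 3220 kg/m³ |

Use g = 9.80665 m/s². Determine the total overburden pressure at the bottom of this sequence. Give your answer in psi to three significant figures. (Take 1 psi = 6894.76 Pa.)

unconsolidated sand: 1920 kg/m³ × 9.80665 m/s² × 300 m = 5.649×10^6 Pa = 819.3 psi
serpentinite: 2540 kg/m³ × 9.80665 m/s² × 7320 m = 1.823×10^8 Pa = 26445 psi
dunite: 3220 kg/m³ × 9.80665 m/s² × 19910 m = 6.287×10^8 Pa = 91186 psi
Total = 819.3 + 26445 + 91186 = 1.1845×10^5 psi

118000 psi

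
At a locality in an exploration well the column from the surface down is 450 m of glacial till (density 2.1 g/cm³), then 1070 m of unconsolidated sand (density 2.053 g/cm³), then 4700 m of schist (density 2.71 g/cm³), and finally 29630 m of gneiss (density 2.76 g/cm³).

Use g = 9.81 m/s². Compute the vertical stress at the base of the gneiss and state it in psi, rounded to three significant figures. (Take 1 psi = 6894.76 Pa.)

glacial till: 2100 kg/m³ × 9.81 m/s² × 450 m = 9.270×10^6 Pa = 1345 psi
unconsolidated sand: 2053 kg/m³ × 9.81 m/s² × 1070 m = 2.155×10^7 Pa = 3126 psi
schist: 2710 kg/m³ × 9.81 m/s² × 4700 m = 1.249×10^8 Pa = 18122 psi
gneiss: 2760 kg/m³ × 9.81 m/s² × 29630 m = 8.023×10^8 Pa = 1.164×10^5 psi
Total = 1345 + 3126 + 18122 + 1.164×10^5 = 1.3895×10^5 psi

139000 psi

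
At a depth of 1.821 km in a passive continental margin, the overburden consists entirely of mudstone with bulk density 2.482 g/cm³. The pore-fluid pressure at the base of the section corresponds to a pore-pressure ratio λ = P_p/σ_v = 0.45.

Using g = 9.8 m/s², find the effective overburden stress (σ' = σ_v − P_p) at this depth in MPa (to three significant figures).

Overburden (lithostatic) stress σ_v:
mudstone: 2482 kg/m³ × 9.8 m/s² × 1821 m = 4.429×10^7 Pa = 44.29 MPa
Pore pressure P_p = λ·σ_v = 0.45 × 44.29 MPa = 19.93 MPa
Effective stress σ' = σ_v − P_p = 44.29 − 19.93 = 24.361 MPa

24.4 MPa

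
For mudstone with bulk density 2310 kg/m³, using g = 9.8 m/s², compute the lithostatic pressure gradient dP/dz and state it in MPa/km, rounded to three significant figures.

22.6 MPa/km

dP/dz = ρg = 2310 kg/m³ × 9.8 m/s² = 22638 Pa/m
= 22638 Pa/m × (1 MPa/km / 1000.0 Pa/m) = 22.638 MPa/km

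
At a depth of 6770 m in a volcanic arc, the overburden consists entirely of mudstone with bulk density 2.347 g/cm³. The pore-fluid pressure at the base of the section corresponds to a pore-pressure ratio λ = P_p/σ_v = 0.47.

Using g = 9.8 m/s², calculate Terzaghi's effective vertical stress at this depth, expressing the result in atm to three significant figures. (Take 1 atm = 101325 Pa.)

Overburden (lithostatic) stress σ_v:
mudstone: 2347 kg/m³ × 9.8 m/s² × 6770 m = 1.557×10^8 Pa = 155.7 MPa
Pore pressure P_p = λ·σ_v = 0.47 × 155.7 MPa = 73.19 MPa
Effective stress σ' = σ_v − P_p = 155.7 − 73.19 = 82.528 MPa = 814.49 atm

814 atm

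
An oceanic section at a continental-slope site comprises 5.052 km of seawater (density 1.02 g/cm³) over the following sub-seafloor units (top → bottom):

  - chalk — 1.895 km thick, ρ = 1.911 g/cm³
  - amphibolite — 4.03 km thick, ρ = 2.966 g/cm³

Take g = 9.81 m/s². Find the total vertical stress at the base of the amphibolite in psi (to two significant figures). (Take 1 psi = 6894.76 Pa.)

29000 psi

seawater: 1020 kg/m³ × 9.81 m/s² × 5052 m = 5.055×10^7 Pa = 7332 psi
chalk: 1911 kg/m³ × 9.81 m/s² × 1895 m = 3.553×10^7 Pa = 5153 psi
amphibolite: 2966 kg/m³ × 9.81 m/s² × 4030 m = 1.173×10^8 Pa = 17007 psi
Total = 7332 + 5153 + 17007 = 29491 psi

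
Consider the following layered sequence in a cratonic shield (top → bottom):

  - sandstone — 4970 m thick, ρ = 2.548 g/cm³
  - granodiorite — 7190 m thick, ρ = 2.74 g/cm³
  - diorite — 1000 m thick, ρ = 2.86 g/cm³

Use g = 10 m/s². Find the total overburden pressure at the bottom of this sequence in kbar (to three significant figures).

3.52 kbar

sandstone: 2548 kg/m³ × 10 m/s² × 4970 m = 1.266×10^8 Pa = 1.266 kbar
granodiorite: 2740 kg/m³ × 10 m/s² × 7190 m = 1.970×10^8 Pa = 1.970 kbar
diorite: 2860 kg/m³ × 10 m/s² × 1000 m = 2.860×10^7 Pa = 0.2860 kbar
Total = 1.266 + 1.970 + 0.2860 = 3.5224 kbar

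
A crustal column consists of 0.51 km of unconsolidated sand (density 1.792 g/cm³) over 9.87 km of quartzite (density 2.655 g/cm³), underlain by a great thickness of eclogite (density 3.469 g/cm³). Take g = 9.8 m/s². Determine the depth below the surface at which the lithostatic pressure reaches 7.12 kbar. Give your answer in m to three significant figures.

Pressure at base of upper layers: 1792×9.8×510 + 2655×9.8×9870 = 2.658×10^8 Pa = 2.658 kbar
Remaining pressure to be supplied by eclogite: 7.120×10^8 − 2.658×10^8 = 4.462×10^8 Pa
Additional depth in eclogite = 4.462×10^8 Pa / (3469 kg/m³ × 9.8 m/s²) = 13126 m
Total depth = 10380 m + 13126 m = 23506 m

23500 m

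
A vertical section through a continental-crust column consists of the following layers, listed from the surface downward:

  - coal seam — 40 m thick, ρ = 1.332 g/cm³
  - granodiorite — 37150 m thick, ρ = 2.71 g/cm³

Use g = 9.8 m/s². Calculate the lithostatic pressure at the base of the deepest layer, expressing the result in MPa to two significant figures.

990 MPa

coal seam: 1332 kg/m³ × 9.8 m/s² × 40 m = 5.221×10^5 Pa = 0.5221 MPa
granodiorite: 2710 kg/m³ × 9.8 m/s² × 37150 m = 9.866×10^8 Pa = 986.6 MPa
Total = 0.5221 + 986.6 = 987.15 MPa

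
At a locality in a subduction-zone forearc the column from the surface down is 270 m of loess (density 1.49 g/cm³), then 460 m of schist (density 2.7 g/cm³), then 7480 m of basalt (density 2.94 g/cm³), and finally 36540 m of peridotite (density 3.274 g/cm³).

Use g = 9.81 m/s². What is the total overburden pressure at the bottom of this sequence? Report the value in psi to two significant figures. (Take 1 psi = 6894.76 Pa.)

loess: 1490 kg/m³ × 9.81 m/s² × 270 m = 3.947×10^6 Pa = 572.4 psi
schist: 2700 kg/m³ × 9.81 m/s² × 460 m = 1.218×10^7 Pa = 1767 psi
basalt: 2940 kg/m³ × 9.81 m/s² × 7480 m = 2.157×10^8 Pa = 31290 psi
peridotite: 3274 kg/m³ × 9.81 m/s² × 36540 m = 1.174×10^9 Pa = 1.702×10^5 psi
Total = 572.4 + 1767 + 31290 + 1.702×10^5 = 2.0384×10^5 psi

200000 psi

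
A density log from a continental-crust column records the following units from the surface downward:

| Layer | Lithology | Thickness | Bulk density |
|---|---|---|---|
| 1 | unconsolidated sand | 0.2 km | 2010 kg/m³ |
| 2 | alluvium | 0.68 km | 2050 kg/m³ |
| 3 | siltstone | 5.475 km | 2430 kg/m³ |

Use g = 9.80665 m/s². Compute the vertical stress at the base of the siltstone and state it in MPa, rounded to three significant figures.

148 MPa

unconsolidated sand: 2010 kg/m³ × 9.80665 m/s² × 200 m = 3.942×10^6 Pa = 3.942 MPa
alluvium: 2050 kg/m³ × 9.80665 m/s² × 680 m = 1.367×10^7 Pa = 13.67 MPa
siltstone: 2430 kg/m³ × 9.80665 m/s² × 5475 m = 1.305×10^8 Pa = 130.5 MPa
Total = 3.942 + 13.67 + 130.5 = 148.08 MPa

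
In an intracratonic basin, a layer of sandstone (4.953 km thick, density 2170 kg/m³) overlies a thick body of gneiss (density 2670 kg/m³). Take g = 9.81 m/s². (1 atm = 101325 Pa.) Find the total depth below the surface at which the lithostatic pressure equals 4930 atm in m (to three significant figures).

Pressure at base of upper layers: 2170×9.81×4953 = 1.054×10^8 Pa = 1041 atm
Remaining pressure to be supplied by gneiss: 4.995×10^8 − 1.054×10^8 = 3.941×10^8 Pa
Additional depth in gneiss = 3.941×10^8 Pa / (2670 kg/m³ × 9.81 m/s²) = 15046 m
Total depth = 4953 m + 15046 m = 19999 m

20000 m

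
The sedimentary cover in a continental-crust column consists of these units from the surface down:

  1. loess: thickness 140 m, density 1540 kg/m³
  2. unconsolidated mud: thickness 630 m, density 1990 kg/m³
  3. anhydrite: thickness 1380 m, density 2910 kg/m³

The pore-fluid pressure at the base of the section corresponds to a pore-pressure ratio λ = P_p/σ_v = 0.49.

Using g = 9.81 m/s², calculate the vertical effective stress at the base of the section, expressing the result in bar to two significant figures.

270 bar

Overburden (lithostatic) stress σ_v:
loess: 1540 kg/m³ × 9.81 m/s² × 140 m = 2.115×10^6 Pa = 2.115 MPa
unconsolidated mud: 1990 kg/m³ × 9.81 m/s² × 630 m = 1.230×10^7 Pa = 12.30 MPa
anhydrite: 2910 kg/m³ × 9.81 m/s² × 1380 m = 3.939×10^7 Pa = 39.39 MPa
Total = 2.115 + 12.30 + 39.39 = 53.809 MPa
Pore pressure P_p = λ·σ_v = 0.49 × 53.81 MPa = 26.37 MPa
Effective stress σ' = σ_v − P_p = 53.81 − 26.37 = 27.443 MPa = 274.43 bar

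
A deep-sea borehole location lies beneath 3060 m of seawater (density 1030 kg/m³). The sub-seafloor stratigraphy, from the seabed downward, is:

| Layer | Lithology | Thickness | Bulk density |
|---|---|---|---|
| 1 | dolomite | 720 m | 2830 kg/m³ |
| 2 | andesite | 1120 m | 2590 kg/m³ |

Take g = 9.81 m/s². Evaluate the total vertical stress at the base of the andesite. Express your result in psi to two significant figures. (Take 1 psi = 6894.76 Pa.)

12000 psi

seawater: 1030 kg/m³ × 9.81 m/s² × 3060 m = 3.092×10^7 Pa = 4484 psi
dolomite: 2830 kg/m³ × 9.81 m/s² × 720 m = 1.999×10^7 Pa = 2899 psi
andesite: 2590 kg/m³ × 9.81 m/s² × 1120 m = 2.846×10^7 Pa = 4127 psi
Total = 4484 + 2899 + 4127 = 11511 psi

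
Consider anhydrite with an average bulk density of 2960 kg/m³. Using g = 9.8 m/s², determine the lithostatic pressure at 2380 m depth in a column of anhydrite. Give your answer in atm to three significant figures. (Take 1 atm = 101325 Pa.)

681 atm

anhydrite: 2960 kg/m³ × 9.8 m/s² × 2380 m = 6.904×10^7 Pa = 681.4 atm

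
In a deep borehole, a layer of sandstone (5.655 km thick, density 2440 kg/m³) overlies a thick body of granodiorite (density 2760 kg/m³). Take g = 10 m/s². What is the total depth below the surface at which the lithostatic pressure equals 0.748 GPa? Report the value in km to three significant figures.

27.8 km

Pressure at base of upper layers: 2440×10×5655 = 1.380×10^8 Pa = 0.1380 GPa
Remaining pressure to be supplied by granodiorite: 7.480×10^8 − 1.380×10^8 = 6.100×10^8 Pa
Additional depth in granodiorite = 6.100×10^8 Pa / (2760 kg/m³ × 10 m/s²) = 22102 m
Total depth = 5655 m + 22102 m = 27757 m
= 27.757 km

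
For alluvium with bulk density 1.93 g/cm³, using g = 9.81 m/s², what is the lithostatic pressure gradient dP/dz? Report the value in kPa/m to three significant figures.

18.9 kPa/m

dP/dz = ρg = 1930 kg/m³ × 9.81 m/s² = 18933 Pa/m
= 18933 Pa/m × (1 kPa/m / 1000.0 Pa/m) = 18.933 kPa/m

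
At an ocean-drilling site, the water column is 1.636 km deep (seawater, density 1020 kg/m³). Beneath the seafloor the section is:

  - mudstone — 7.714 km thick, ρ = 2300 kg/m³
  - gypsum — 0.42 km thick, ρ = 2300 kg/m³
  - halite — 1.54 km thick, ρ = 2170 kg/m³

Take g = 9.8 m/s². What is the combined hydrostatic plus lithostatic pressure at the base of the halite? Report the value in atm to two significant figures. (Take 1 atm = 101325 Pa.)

2300 atm

seawater: 1020 kg/m³ × 9.8 m/s² × 1636 m = 1.635×10^7 Pa = 161.4 atm
mudstone: 2300 kg/m³ × 9.8 m/s² × 7714 m = 1.739×10^8 Pa = 1716 atm
gypsum: 2300 kg/m³ × 9.8 m/s² × 420 m = 9.467×10^6 Pa = 93.43 atm
halite: 2170 kg/m³ × 9.8 m/s² × 1540 m = 3.275×10^7 Pa = 323.2 atm
Total = 161.4 + 1716 + 93.43 + 323.2 = 2294.0 atm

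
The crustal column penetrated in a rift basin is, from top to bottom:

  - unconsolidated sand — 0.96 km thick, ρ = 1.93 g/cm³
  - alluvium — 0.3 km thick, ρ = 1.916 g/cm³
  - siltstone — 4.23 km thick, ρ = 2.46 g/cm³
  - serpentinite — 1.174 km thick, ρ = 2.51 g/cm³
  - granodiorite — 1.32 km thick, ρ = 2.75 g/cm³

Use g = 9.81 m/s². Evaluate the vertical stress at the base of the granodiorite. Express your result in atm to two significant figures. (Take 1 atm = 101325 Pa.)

unconsolidated sand: 1930 kg/m³ × 9.81 m/s² × 960 m = 1.818×10^7 Pa = 179.4 atm
alluvium: 1916 kg/m³ × 9.81 m/s² × 300 m = 5.639×10^6 Pa = 55.65 atm
siltstone: 2460 kg/m³ × 9.81 m/s² × 4230 m = 1.021×10^8 Pa = 1007 atm
serpentinite: 2510 kg/m³ × 9.81 m/s² × 1174 m = 2.891×10^7 Pa = 285.3 atm
granodiorite: 2750 kg/m³ × 9.81 m/s² × 1320 m = 3.561×10^7 Pa = 351.4 atm
Total = 179.4 + 55.65 + 1007 + 285.3 + 351.4 = 1879.2 atm

1900 atm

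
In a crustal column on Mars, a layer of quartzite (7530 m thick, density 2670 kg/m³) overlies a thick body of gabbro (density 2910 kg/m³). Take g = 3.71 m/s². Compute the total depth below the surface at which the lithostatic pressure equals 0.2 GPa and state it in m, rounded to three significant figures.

Pressure at base of upper layers: 2670×3.71×7530 = 7.459×10^7 Pa = 0.07459 GPa
Remaining pressure to be supplied by gabbro: 2.000×10^8 − 7.459×10^7 = 1.254×10^8 Pa
Additional depth in gabbro = 1.254×10^8 Pa / (2910 kg/m³ × 3.71 m/s²) = 11616 m
Total depth = 7530 m + 11616 m = 19146 m

19100 m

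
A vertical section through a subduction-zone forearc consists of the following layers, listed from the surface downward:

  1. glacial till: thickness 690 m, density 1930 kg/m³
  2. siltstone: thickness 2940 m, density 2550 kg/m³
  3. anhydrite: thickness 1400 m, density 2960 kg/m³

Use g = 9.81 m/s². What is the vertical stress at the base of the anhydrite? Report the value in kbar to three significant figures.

glacial till: 1930 kg/m³ × 9.81 m/s² × 690 m = 1.306×10^7 Pa = 0.1306 kbar
siltstone: 2550 kg/m³ × 9.81 m/s² × 2940 m = 7.355×10^7 Pa = 0.7355 kbar
anhydrite: 2960 kg/m³ × 9.81 m/s² × 1400 m = 4.065×10^7 Pa = 0.4065 kbar
Total = 0.1306 + 0.7355 + 0.4065 = 1.2726 kbar

1.27 kbar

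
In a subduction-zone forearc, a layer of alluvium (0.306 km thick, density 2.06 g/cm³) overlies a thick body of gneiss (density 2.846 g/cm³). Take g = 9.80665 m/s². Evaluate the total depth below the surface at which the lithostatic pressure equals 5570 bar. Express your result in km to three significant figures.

20.0 km

Pressure at base of upper layers: 2060×9.80665×306 = 6.182×10^6 Pa = 61.82 bar
Remaining pressure to be supplied by gneiss: 5.570×10^8 − 6.182×10^6 = 5.508×10^8 Pa
Additional depth in gneiss = 5.508×10^8 Pa / (2846 kg/m³ × 9.80665 m/s²) = 19736 m
Total depth = 306 m + 19736 m = 20042 m
= 20.042 km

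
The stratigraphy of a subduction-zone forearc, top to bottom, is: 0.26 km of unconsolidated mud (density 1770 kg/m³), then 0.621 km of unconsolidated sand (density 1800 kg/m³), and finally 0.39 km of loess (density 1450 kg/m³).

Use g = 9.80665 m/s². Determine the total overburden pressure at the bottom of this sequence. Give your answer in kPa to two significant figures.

unconsolidated mud: 1770 kg/m³ × 9.80665 m/s² × 260 m = 4.513×10^6 Pa = 4513 kPa
unconsolidated sand: 1800 kg/m³ × 9.80665 m/s² × 621 m = 1.096×10^7 Pa = 10962 kPa
loess: 1450 kg/m³ × 9.80665 m/s² × 390 m = 5.546×10^6 Pa = 5546 kPa
Total = 4513 + 10962 + 5546 = 21021 kPa

21000 kPa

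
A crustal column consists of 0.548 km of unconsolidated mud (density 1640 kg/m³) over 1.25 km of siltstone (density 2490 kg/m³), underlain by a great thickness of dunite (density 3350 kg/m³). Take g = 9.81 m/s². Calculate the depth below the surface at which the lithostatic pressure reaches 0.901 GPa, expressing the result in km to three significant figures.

Pressure at base of upper layers: 1640×9.81×548 + 2490×9.81×1250 = 3.935×10^7 Pa = 0.03935 GPa
Remaining pressure to be supplied by dunite: 9.010×10^8 − 3.935×10^7 = 8.616×10^8 Pa
Additional depth in dunite = 8.616×10^8 Pa / (3350 kg/m³ × 9.81 m/s²) = 26219 m
Total depth = 1798 m + 26219 m = 28017 m
= 28.017 km

28.0 km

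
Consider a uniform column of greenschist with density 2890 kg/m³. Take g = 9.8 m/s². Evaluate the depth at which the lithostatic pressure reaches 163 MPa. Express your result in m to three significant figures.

5760 m

h = P/(ρg) = 163 MPa / (2890 kg/m³ × 9.8 m/s²) = 1.630×10^8 Pa / 28322 Pa/m = 5755.2 m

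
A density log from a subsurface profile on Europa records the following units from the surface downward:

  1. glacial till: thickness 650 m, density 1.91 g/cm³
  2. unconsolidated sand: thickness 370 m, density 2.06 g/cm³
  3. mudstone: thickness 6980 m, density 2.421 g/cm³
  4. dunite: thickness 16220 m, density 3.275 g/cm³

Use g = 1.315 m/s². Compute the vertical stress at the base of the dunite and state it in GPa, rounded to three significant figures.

glacial till: 1910 kg/m³ × 1.315 m/s² × 650 m = 1.633×10^6 Pa = 1.633×10^-3 GPa
unconsolidated sand: 2060 kg/m³ × 1.315 m/s² × 370 m = 1.002×10^6 Pa = 1.002×10^-3 GPa
mudstone: 2421 kg/m³ × 1.315 m/s² × 6980 m = 2.222×10^7 Pa = 0.02222 GPa
dunite: 3275 kg/m³ × 1.315 m/s² × 16220 m = 6.985×10^7 Pa = 0.06985 GPa
Total = 1.633×10^-3 + 1.002×10^-3 + 0.02222 + 0.06985 = 0.094710 GPa

0.0947 GPa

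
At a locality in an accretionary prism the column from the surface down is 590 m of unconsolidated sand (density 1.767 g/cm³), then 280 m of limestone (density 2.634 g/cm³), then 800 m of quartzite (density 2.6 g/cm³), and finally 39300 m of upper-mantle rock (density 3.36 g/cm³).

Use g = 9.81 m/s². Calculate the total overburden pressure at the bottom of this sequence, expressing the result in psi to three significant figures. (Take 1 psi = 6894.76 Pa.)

193000 psi

unconsolidated sand: 1767 kg/m³ × 9.81 m/s² × 590 m = 1.023×10^7 Pa = 1483 psi
limestone: 2634 kg/m³ × 9.81 m/s² × 280 m = 7.235×10^6 Pa = 1049 psi
quartzite: 2600 kg/m³ × 9.81 m/s² × 800 m = 2.040×10^7 Pa = 2959 psi
upper-mantle rock: 3360 kg/m³ × 9.81 m/s² × 39300 m = 1.295×10^9 Pa = 1.879×10^5 psi
Total = 1483 + 1049 + 2959 + 1.879×10^5 = 1.9337×10^5 psi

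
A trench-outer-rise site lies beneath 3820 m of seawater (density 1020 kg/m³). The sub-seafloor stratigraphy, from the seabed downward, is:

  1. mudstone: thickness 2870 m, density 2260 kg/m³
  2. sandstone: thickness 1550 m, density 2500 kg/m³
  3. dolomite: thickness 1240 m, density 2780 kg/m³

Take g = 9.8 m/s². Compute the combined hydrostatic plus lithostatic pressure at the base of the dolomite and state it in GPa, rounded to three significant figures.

0.174 GPa

seawater: 1020 kg/m³ × 9.8 m/s² × 3820 m = 3.818×10^7 Pa = 0.03818 GPa
mudstone: 2260 kg/m³ × 9.8 m/s² × 2870 m = 6.356×10^7 Pa = 0.06356 GPa
sandstone: 2500 kg/m³ × 9.8 m/s² × 1550 m = 3.797×10^7 Pa = 0.03798 GPa
dolomite: 2780 kg/m³ × 9.8 m/s² × 1240 m = 3.378×10^7 Pa = 0.03378 GPa
Total = 0.03818 + 0.06356 + 0.03798 + 0.03378 = 0.17351 GPa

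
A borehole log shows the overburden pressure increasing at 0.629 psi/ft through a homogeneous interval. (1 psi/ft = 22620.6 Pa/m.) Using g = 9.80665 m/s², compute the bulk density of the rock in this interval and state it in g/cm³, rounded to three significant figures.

1.45 g/cm³

ρ = (dP/dz)/g = 0.629 psi/ft / 9.80665 m/s² = 14228 Pa/m / 9.80665 m/s² = 1450.9 kg/m³
= 1.451 g/cm³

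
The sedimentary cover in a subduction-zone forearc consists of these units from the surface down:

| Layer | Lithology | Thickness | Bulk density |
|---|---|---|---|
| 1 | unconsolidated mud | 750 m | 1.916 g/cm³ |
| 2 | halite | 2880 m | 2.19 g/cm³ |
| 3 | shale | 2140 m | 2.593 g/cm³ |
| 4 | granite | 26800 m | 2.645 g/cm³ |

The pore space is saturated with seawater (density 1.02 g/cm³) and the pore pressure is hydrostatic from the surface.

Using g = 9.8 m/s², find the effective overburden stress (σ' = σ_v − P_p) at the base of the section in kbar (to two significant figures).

Overburden (lithostatic) stress σ_v:
unconsolidated mud: 1916 kg/m³ × 9.8 m/s² × 750 m = 1.408×10^7 Pa = 14.08 MPa
halite: 2190 kg/m³ × 9.8 m/s² × 2880 m = 6.181×10^7 Pa = 61.81 MPa
shale: 2593 kg/m³ × 9.8 m/s² × 2140 m = 5.438×10^7 Pa = 54.38 MPa
granite: 2645 kg/m³ × 9.8 m/s² × 26800 m = 6.947×10^8 Pa = 694.7 MPa
Total = 14.08 + 61.81 + 54.38 + 694.7 = 824.96 MPa
Pore pressure P_p = 1020 kg/m³ × 9.8 m/s² × 32570 m = 3.256×10^8 Pa = 325.6 MPa
Effective stress σ' = σ_v − P_p = 825.0 − 325.6 = 499.39 MPa = 4.9939 kbar

5.0 kbar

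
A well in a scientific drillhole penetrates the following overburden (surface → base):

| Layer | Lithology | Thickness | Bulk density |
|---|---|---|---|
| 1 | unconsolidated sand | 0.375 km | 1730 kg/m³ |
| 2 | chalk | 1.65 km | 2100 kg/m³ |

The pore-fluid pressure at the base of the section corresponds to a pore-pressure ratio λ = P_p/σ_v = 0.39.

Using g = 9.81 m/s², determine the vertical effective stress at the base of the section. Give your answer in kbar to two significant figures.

0.25 kbar

Overburden (lithostatic) stress σ_v:
unconsolidated sand: 1730 kg/m³ × 9.81 m/s² × 375 m = 6.364×10^6 Pa = 6.364 MPa
chalk: 2100 kg/m³ × 9.81 m/s² × 1650 m = 3.399×10^7 Pa = 33.99 MPa
Total = 6.364 + 33.99 = 40.356 MPa
Pore pressure P_p = λ·σ_v = 0.39 × 40.36 MPa = 15.74 MPa
Effective stress σ' = σ_v − P_p = 40.36 − 15.74 = 24.617 MPa = 0.24617 kbar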